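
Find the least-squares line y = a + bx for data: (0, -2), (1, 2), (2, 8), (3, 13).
a = -12/5, b = 51/10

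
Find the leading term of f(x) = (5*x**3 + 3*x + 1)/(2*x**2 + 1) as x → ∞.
5*x/2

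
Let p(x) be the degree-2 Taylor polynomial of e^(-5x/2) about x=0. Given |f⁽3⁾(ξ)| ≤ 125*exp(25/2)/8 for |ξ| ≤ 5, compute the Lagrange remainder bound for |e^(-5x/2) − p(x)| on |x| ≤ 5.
15625*exp(25/2)/48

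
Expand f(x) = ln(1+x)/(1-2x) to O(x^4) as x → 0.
x + 3*x**2/2 + 10*x**3/3 + O(x**4)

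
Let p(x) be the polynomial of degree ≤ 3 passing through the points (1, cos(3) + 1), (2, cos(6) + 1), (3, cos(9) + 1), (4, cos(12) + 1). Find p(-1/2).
-189*cos(6)/16 + 135*cos(9)/16 + 105*cos(3)/16 - 35*cos(12)/16 + 1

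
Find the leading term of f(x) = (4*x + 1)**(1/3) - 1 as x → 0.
4*x/3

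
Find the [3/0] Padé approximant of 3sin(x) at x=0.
x*(6 - x**2)/2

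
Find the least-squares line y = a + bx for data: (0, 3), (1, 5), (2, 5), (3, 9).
a = 14/5, b = 9/5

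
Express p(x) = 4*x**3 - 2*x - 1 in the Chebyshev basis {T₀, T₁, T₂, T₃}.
-T₀ + T₁ + T₃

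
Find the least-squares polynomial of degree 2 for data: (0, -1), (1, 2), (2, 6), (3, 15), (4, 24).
-34/35 + (101/70)x + (17/14)x²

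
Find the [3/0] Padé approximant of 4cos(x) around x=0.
4 - 2*x**2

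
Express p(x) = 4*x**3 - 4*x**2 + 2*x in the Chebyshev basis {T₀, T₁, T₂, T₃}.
(-2)T₀ + (5)T₁ + (-2)T₂ + T₃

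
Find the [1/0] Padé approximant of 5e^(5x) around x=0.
25*x + 5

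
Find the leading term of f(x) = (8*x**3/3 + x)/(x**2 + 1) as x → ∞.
8*x/3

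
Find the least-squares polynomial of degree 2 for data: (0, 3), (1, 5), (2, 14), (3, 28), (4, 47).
97/35 + (-3/70)x + (39/14)x²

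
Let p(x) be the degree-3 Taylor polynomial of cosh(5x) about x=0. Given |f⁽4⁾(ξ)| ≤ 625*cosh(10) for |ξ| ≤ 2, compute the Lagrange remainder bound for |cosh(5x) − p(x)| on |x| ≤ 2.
1250*cosh(10)/3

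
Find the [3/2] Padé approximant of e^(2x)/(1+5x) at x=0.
(2936*x**3/8295 + 402*x**2/395 + 4173*x/2765 + 1)/(-6787*x**2/2765 + 12468*x/2765 + 1)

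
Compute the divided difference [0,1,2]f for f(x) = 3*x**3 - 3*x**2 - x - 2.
6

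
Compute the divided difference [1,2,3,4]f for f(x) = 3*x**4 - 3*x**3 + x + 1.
27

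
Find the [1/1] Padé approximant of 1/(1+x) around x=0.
1/(x + 1)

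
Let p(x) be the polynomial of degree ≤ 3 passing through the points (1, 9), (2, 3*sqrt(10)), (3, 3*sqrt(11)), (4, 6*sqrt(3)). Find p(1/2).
-105*sqrt(10)/16 - 15*sqrt(3)/8 + 63*sqrt(11)/16 + 315/16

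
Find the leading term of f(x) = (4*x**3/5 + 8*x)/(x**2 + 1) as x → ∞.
4*x/5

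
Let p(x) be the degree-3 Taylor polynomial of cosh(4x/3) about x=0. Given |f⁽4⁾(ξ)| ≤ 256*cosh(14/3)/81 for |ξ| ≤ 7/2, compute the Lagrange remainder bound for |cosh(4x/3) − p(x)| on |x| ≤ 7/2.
4802*cosh(14/3)/243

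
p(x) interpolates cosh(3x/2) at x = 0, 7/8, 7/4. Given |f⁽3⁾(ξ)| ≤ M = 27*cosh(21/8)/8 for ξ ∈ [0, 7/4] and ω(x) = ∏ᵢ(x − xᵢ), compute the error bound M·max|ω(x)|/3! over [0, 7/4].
343*sqrt(3)*cosh(21/8)/4096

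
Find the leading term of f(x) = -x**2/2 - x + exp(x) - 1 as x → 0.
x**3/6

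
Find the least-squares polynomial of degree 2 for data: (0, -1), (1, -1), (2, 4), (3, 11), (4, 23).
-38/35 + (-10/7)x + (13/7)x²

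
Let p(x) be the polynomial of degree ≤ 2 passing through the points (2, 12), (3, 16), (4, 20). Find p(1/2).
6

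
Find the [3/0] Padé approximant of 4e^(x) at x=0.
2*x**3/3 + 2*x**2 + 4*x + 4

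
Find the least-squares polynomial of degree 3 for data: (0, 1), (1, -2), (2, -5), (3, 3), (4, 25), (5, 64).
83/63 + (-796/189)x + (-125/126)x² + (47/54)x³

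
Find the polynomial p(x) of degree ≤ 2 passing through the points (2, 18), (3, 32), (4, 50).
2*x**2 + 4*x + 2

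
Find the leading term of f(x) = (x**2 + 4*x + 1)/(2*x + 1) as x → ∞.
x/2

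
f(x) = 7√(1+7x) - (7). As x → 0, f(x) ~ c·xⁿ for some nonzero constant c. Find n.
1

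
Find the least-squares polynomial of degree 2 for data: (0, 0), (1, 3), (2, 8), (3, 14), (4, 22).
-1/35 + (33/14)x + (11/14)x²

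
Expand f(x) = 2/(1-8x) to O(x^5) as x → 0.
2 + 16*x + 128*x**2 + 1024*x**3 + 8192*x**4 + O(x**5)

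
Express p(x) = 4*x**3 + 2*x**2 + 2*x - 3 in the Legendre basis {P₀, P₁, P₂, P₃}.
(-7/3)P₀ + (22/5)P₁ + (4/3)P₂ + (8/5)P₃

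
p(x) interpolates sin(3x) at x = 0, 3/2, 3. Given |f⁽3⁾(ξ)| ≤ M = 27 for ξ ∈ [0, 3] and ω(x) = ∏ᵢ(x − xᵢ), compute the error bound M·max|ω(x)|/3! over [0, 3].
27*sqrt(3)/8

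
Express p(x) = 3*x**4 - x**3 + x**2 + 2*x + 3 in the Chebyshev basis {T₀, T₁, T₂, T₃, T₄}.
(37/8)T₀ + (5/4)T₁ + (2)T₂ + (-1/4)T₃ + (3/8)T₄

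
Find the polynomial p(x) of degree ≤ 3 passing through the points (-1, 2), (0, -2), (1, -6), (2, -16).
-x**3 - 3*x - 2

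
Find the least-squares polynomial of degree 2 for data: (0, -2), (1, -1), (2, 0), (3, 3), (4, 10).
-8/5 + (-6/5)x + x²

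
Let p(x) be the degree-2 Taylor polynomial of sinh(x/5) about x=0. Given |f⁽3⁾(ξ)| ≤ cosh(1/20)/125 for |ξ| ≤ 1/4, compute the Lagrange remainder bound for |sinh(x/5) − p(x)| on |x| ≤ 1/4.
cosh(1/20)/48000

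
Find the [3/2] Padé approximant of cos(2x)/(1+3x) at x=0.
(44*x**3/7 - 44*x**2/21 - 3*x + 1)/(1 - 191*x**2/21)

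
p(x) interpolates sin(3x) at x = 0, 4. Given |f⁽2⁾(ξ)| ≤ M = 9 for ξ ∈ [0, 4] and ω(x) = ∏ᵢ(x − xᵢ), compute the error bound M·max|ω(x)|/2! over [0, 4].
18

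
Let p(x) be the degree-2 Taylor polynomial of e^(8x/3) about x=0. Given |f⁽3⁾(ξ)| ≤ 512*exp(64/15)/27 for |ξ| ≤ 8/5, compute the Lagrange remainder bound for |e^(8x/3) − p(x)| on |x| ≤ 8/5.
131072*exp(64/15)/10125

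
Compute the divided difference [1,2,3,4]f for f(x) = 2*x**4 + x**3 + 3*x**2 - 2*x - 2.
21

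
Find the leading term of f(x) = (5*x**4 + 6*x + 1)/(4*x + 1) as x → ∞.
5*x**3/4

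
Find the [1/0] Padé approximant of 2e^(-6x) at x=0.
2 - 12*x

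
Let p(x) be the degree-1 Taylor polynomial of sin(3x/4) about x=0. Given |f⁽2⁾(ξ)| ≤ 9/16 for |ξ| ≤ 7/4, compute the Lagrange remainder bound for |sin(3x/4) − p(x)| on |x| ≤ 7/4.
441/512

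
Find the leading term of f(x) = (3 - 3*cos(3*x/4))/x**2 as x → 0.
27/32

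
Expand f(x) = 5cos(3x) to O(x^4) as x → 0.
5 - 45*x**2/2 + O(x**4)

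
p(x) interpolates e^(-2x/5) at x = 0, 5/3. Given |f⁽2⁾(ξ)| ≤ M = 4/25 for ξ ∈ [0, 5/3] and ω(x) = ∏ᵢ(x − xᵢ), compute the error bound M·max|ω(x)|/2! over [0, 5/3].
1/18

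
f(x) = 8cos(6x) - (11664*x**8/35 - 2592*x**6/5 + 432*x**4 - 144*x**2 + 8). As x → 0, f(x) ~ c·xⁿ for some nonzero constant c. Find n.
10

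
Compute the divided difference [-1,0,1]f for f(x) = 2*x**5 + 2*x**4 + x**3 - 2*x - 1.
2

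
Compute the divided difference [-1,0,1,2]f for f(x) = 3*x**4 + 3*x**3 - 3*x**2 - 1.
9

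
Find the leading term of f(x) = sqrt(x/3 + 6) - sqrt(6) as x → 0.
sqrt(6)*x/36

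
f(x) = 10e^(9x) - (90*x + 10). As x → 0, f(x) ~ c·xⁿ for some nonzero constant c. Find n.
2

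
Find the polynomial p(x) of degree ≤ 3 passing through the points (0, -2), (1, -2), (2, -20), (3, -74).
-3*x**3 + 3*x - 2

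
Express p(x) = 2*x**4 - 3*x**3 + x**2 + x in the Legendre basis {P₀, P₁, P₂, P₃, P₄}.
(11/15)P₀ + (-4/5)P₁ + (38/21)P₂ + (-6/5)P₃ + (16/35)P₄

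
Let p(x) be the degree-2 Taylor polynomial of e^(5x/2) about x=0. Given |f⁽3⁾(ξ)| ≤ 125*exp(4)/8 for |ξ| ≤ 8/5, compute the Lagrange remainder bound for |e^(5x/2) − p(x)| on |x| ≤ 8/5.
32*exp(4)/3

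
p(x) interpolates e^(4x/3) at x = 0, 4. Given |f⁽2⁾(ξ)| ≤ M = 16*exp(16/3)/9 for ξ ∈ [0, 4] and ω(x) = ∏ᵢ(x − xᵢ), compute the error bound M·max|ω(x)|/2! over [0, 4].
32*exp(16/3)/9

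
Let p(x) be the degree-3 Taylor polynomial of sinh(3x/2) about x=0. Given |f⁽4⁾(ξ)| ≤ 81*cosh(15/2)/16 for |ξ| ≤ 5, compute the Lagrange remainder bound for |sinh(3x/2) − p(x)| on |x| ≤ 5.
16875*cosh(15/2)/128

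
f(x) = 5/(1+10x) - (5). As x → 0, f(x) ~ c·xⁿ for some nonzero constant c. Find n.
1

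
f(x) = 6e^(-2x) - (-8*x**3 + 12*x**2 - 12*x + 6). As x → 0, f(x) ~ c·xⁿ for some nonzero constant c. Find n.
4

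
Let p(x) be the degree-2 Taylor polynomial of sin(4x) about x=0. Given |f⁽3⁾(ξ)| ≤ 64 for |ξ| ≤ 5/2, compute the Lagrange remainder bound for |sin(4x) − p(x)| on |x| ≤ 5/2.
500/3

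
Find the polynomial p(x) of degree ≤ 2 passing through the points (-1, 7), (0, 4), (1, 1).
4 - 3*x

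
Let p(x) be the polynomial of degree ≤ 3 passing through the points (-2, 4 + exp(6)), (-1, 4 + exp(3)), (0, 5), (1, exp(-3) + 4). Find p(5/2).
5*(-7*exp(9) - 25*exp(3) + 21 + 27*exp(6))*exp(-3)/16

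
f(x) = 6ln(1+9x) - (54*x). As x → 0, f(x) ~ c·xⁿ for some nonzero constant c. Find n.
2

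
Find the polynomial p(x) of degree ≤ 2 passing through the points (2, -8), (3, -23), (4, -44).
4 - 3*x**2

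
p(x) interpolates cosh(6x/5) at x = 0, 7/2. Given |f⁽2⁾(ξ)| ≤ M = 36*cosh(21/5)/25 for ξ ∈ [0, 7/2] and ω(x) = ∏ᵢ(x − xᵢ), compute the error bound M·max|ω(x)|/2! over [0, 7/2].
441*cosh(21/5)/200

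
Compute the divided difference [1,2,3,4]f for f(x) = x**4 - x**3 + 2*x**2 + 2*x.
9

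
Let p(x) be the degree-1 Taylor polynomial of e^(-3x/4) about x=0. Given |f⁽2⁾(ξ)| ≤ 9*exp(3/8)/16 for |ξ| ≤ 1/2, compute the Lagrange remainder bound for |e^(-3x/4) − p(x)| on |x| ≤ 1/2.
9*exp(3/8)/128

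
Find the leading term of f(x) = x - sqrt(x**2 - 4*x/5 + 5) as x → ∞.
2/5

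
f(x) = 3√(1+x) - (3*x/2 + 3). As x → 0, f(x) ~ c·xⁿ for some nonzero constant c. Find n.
2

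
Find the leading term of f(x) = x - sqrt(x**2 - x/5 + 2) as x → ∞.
1/10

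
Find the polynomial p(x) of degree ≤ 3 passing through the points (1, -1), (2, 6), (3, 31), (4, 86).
2*x**3 - 3*x**2 + 2*x - 2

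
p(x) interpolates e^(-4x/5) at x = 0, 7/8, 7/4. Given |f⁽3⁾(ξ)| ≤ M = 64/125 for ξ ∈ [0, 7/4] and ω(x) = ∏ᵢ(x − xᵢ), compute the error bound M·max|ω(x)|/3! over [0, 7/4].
343*sqrt(3)/27000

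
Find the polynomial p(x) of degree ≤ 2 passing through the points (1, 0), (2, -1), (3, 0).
x**2 - 4*x + 3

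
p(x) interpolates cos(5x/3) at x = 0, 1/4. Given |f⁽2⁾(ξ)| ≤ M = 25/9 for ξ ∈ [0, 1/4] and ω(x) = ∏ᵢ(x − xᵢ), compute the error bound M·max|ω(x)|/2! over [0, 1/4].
25/1152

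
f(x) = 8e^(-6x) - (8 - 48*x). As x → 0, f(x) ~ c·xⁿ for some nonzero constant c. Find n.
2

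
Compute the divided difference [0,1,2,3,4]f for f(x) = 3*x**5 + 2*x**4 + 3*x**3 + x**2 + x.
32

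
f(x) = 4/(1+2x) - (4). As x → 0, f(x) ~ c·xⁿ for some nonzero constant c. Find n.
1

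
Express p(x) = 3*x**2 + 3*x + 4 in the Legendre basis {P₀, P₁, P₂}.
(5)P₀ + (3)P₁ + (2)P₂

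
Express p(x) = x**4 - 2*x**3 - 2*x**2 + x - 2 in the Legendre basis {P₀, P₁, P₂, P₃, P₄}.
(-37/15)P₀ + (-1/5)P₁ + (-16/21)P₂ + (-4/5)P₃ + (8/35)P₄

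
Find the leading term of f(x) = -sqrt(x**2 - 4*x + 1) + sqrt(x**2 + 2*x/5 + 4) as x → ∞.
11/5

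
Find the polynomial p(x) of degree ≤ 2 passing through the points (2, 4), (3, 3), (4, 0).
-x**2 + 4*x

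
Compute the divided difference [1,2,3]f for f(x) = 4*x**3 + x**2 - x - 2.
25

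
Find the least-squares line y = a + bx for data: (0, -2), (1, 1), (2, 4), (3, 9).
a = -12/5, b = 18/5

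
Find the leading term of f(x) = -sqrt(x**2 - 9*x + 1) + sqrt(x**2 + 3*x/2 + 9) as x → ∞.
21/4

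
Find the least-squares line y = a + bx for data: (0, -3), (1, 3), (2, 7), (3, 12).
a = -13/5, b = 49/10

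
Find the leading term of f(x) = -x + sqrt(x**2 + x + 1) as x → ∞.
1/2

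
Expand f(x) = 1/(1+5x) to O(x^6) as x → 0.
1 - 5*x + 25*x**2 - 125*x**3 + 625*x**4 - 3125*x**5 + O(x**6)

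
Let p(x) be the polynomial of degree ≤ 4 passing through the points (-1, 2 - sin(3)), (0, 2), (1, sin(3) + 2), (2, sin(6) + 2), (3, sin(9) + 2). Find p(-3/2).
63*sin(3)/128 + 35*sin(9)/128 - 45*sin(6)/32 + 2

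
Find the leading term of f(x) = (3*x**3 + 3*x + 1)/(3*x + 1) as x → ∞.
x**2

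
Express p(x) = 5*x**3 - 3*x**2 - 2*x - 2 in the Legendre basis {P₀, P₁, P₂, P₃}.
(-3)P₀ + P₁ + (-2)P₂ + (2)P₃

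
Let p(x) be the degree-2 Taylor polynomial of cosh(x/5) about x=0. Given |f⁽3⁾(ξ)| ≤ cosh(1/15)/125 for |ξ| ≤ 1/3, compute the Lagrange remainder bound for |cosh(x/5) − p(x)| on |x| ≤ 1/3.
cosh(1/15)/20250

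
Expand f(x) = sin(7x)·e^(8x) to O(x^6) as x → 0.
7*x + 56*x**2 + 1001*x**3/6 + 140*x**4 - 59353*x**5/120 + O(x**6)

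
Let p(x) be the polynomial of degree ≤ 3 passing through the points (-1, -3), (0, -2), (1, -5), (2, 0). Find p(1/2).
-15/4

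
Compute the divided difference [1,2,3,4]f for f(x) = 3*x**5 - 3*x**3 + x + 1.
192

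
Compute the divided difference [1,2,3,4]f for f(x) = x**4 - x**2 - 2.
10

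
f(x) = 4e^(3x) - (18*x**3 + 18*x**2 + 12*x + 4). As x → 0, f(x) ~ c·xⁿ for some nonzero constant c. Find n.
4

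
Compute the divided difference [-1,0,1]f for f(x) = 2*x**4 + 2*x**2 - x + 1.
4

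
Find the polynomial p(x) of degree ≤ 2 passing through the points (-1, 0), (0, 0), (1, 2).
x**2 + x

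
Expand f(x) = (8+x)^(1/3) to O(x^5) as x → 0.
2 + x/12 - x**2/288 + 5*x**3/20736 - 5*x**4/248832 + O(x**5)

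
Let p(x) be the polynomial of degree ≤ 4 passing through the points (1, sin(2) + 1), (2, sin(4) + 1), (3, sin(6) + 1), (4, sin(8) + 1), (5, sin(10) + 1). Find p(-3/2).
-1365*sin(8)/32 + 5005*sin(6)/64 + 1155*sin(10)/128 + 1 + 3003*sin(2)/128 - 2145*sin(4)/32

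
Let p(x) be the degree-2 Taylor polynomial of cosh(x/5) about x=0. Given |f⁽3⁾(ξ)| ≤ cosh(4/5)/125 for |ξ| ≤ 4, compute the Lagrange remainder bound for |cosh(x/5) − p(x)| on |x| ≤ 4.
32*cosh(4/5)/375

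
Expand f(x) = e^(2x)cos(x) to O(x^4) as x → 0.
1 + 2*x + 3*x**2/2 + x**3/3 + O(x**4)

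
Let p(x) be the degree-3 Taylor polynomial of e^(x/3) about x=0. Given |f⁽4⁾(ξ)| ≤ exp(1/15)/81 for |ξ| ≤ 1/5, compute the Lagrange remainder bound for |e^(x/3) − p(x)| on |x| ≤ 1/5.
exp(1/15)/1215000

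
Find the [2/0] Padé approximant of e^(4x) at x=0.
8*x**2 + 4*x + 1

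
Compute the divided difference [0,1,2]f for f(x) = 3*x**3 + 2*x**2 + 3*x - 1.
11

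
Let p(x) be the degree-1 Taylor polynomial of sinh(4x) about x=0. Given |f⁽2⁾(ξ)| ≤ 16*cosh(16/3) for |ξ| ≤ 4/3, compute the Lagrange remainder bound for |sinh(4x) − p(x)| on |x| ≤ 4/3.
128*cosh(16/3)/9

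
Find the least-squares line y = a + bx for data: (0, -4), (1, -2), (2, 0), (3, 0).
a = -18/5, b = 7/5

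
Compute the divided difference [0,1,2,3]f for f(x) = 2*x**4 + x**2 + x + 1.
12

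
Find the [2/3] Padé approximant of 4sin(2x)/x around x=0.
(8 - 56*x**2/15)/(x**2/5 + 1)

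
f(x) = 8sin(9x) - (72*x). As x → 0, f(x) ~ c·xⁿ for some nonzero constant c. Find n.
3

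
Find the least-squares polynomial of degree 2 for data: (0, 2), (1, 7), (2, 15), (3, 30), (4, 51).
83/35 + (67/70)x + (39/14)x²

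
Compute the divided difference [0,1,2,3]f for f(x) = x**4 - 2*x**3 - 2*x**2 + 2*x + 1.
4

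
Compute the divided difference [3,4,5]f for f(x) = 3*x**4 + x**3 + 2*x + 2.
303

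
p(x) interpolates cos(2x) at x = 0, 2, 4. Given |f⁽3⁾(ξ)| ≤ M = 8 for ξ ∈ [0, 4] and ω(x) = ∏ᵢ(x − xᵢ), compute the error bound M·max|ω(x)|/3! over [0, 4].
64*sqrt(3)/27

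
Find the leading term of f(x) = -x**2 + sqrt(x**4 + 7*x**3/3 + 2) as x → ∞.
7*x/6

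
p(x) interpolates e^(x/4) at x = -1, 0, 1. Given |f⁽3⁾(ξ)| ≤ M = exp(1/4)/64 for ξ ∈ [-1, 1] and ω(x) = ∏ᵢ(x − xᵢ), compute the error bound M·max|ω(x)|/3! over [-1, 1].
sqrt(3)*exp(1/4)/1728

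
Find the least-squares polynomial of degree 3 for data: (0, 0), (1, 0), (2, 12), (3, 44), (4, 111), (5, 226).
-3/14 + (23/84)x + (-10/7)x² + (25/12)x³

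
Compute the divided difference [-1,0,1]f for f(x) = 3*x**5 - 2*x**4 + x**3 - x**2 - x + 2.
-3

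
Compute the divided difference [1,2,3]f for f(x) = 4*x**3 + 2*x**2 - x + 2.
26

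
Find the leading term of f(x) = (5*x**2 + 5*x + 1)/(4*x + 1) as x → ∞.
5*x/4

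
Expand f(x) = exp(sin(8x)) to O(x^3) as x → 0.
1 + 8*x + 32*x**2 + O(x**3)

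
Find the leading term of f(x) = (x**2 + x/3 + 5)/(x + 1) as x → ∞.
x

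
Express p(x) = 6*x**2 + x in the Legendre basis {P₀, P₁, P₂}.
(2)P₀ + P₁ + (4)P₂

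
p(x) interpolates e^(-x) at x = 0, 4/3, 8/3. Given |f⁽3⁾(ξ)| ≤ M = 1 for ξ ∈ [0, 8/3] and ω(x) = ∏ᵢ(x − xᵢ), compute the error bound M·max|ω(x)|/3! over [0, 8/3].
64*sqrt(3)/729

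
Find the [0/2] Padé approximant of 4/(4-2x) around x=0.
1/(1 - x/2)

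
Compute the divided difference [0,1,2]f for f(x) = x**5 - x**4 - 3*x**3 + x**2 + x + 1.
0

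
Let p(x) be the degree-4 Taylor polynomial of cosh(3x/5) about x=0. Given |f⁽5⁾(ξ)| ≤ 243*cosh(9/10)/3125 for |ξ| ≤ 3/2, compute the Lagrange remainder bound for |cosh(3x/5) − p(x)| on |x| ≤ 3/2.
19683*cosh(9/10)/4000000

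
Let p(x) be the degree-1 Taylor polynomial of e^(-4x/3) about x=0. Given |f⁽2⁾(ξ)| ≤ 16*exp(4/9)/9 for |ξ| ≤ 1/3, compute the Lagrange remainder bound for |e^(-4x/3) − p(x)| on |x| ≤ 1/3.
8*exp(4/9)/81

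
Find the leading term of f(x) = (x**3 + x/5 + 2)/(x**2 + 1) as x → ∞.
x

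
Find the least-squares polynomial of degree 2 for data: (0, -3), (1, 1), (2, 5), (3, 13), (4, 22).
-14/5 + (11/5)x + x²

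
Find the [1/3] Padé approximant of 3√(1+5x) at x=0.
(105*x/8 + 3)/(125*x**3/64 - 25*x**2/16 + 15*x/8 + 1)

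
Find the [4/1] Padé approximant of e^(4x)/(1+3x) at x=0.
(13024*x**4/1065 + 1888*x**3/213 + 2712*x**2/355 + 1292*x/355 + 1)/(937*x/355 + 1)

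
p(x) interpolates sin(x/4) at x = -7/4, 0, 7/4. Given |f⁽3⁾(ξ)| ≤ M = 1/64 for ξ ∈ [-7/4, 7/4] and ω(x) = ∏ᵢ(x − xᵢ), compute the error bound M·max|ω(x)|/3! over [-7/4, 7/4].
343*sqrt(3)/110592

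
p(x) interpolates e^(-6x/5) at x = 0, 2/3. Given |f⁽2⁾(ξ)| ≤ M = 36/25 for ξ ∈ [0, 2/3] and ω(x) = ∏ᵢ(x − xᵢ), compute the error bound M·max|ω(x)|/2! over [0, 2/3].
2/25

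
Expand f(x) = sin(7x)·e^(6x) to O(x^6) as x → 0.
7*x + 42*x**2 + 413*x**3/6 - 91*x**4 - 61313*x**5/120 + O(x**6)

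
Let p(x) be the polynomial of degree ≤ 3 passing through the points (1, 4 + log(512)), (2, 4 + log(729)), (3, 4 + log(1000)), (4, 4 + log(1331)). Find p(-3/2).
4 + log(1361129467683753853853498429727072845824000000000000000000000000000000000000000000000000000000000000000000000000*11**(5/16)*2**(1/8)*3**(3/8)*5**(3/16)/37360018363125874687336799571224583328577424847254650052876131685665762542213510996614776485414866614816275929)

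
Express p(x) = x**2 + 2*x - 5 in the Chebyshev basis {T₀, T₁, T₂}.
(-9/2)T₀ + (2)T₁ + (1/2)T₂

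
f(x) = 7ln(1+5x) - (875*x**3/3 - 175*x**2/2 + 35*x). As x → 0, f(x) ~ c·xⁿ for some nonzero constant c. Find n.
4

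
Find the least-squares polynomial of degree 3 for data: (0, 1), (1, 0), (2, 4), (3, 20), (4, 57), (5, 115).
76/63 + (-1105/378)x + (7/36)x² + (107/108)x³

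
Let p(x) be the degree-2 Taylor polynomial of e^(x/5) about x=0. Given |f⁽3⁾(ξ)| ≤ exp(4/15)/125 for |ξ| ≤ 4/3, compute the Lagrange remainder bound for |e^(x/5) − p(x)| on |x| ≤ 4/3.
32*exp(4/15)/10125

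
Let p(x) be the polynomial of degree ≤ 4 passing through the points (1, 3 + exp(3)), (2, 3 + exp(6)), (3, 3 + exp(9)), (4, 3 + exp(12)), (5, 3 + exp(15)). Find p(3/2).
-5*exp(15)/128 - 35*exp(9)/64 + 3 + 35*exp(3)/128 + 35*exp(6)/32 + 7*exp(12)/32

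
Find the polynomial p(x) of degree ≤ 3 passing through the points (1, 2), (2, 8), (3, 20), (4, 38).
3*x**2 - 3*x + 2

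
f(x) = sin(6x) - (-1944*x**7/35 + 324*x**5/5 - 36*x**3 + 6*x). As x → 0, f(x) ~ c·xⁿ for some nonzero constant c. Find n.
9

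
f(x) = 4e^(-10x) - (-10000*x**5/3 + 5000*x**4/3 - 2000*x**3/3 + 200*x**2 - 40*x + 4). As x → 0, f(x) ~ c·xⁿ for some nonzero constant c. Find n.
6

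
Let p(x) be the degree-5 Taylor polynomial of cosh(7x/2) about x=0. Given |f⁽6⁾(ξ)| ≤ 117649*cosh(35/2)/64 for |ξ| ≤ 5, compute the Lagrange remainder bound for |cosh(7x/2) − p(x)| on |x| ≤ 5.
367653125*cosh(35/2)/9216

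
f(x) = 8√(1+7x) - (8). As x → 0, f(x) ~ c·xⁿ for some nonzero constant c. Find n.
1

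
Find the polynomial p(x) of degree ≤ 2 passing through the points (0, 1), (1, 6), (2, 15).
2*x**2 + 3*x + 1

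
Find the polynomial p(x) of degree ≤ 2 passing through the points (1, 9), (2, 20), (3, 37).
3*x**2 + 2*x + 4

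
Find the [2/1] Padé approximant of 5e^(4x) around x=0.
(40*x**2/3 + 40*x/3 + 5)/(1 - 4*x/3)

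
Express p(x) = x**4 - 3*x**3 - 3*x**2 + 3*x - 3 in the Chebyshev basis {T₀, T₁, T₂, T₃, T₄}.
(-33/8)T₀ + (3/4)T₁ - T₂ + (-3/4)T₃ + (1/8)T₄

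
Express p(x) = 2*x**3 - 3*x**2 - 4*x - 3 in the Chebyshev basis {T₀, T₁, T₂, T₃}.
(-9/2)T₀ + (-5/2)T₁ + (-3/2)T₂ + (1/2)T₃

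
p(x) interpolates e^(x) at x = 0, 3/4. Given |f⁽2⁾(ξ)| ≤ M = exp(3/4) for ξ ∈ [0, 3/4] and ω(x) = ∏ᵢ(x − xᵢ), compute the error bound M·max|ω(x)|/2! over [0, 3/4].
9*exp(3/4)/128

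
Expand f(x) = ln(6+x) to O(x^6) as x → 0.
log(6) + x/6 - x**2/72 + x**3/648 - x**4/5184 + x**5/38880 + O(x**6)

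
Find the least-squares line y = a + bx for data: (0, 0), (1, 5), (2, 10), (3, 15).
a = 0, b = 5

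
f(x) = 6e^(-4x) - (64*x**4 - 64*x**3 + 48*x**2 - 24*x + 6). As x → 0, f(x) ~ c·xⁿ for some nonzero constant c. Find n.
5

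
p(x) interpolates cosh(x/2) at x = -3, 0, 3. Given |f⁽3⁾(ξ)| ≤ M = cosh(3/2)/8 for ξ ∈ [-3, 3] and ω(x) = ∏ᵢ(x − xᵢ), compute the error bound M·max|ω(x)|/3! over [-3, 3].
sqrt(3)*cosh(3/2)/8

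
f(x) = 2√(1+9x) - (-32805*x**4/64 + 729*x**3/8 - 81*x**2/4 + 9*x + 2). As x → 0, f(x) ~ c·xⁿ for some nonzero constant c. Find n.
5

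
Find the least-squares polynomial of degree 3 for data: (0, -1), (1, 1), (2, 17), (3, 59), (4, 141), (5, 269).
-52/63 + (-131/54)x + (122/63)x² + (101/54)x³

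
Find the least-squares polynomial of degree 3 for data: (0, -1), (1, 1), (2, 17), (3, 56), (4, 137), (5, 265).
-20/21 + (-67/126)x + (10/21)x² + (37/18)x³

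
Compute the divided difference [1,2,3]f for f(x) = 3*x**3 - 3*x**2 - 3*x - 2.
15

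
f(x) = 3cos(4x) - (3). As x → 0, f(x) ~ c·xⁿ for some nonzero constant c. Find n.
2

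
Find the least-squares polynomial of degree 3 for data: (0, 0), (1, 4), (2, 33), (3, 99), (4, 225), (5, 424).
-5/42 + (-277/252)x + (121/42)x² + (103/36)x³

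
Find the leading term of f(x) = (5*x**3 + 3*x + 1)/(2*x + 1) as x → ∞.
5*x**2/2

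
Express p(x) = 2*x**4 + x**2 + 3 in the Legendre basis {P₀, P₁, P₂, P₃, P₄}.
(56/15)P₀ + (38/21)P₂ + (16/35)P₄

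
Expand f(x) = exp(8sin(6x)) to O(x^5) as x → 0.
1 + 48*x + 1152*x**2 + 18144*x**3 + 207360*x**4 + O(x**5)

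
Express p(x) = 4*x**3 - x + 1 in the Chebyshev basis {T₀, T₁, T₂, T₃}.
T₀ + (2)T₁ + T₃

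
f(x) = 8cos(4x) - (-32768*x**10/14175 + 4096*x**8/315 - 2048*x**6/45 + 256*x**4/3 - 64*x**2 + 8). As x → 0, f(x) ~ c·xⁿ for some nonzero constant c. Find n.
12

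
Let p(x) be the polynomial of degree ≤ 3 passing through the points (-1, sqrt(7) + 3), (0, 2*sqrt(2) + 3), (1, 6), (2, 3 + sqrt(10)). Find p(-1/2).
sqrt(10)/16 + 5*sqrt(7)/16 + 33/16 + 15*sqrt(2)/8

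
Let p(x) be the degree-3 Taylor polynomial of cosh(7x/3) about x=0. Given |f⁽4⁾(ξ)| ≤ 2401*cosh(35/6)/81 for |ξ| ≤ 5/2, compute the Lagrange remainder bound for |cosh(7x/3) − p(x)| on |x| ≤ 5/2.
1500625*cosh(35/6)/31104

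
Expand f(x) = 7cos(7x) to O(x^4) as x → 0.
7 - 343*x**2/2 + O(x**4)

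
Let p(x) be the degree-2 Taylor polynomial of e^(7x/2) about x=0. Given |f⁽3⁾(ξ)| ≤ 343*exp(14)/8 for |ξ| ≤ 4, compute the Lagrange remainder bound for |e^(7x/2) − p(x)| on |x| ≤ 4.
1372*exp(14)/3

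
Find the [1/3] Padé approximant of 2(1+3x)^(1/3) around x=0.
(5*x + 2)/(x**3/3 - x**2/2 + 3*x/2 + 1)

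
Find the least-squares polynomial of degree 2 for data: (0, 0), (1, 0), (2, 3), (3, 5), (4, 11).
-1/35 + (-31/70)x + (11/14)x²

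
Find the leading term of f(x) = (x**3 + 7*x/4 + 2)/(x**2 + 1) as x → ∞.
x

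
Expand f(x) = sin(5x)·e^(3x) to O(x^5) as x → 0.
5*x + 15*x**2 + 5*x**3/3 - 40*x**4 + O(x**5)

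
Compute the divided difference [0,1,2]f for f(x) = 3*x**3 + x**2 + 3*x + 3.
10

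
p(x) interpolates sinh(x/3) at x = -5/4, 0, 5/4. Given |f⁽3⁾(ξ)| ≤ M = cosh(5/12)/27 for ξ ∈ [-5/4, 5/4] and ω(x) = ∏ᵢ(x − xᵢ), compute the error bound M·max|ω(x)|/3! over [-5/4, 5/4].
125*sqrt(3)*cosh(5/12)/46656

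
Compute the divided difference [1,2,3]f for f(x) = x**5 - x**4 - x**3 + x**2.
60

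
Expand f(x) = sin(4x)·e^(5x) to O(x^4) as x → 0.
4*x + 20*x**2 + 118*x**3/3 + O(x**4)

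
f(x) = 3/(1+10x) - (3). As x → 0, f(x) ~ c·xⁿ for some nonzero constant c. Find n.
1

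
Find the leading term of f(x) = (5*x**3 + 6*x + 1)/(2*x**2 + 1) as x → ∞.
5*x/2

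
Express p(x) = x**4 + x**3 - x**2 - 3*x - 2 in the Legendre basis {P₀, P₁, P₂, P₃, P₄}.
(-32/15)P₀ + (-12/5)P₁ + (-2/21)P₂ + (2/5)P₃ + (8/35)P₄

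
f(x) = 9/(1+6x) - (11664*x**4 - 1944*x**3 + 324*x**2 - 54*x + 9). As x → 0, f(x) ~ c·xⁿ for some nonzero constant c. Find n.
5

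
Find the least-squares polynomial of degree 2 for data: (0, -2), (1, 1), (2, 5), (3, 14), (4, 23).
-69/35 + (101/70)x + (17/14)x²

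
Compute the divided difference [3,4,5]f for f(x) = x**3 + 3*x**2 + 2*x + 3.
15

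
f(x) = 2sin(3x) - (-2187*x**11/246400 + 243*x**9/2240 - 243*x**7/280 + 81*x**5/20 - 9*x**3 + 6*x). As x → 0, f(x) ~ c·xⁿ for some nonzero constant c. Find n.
13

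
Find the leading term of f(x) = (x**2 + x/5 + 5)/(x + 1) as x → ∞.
x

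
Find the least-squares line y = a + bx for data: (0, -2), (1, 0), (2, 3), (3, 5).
a = -21/10, b = 12/5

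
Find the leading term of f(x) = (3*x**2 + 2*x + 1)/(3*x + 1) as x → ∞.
x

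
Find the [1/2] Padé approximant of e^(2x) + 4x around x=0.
(290*x/51 + 1)/(-2*x**2/17 - 16*x/51 + 1)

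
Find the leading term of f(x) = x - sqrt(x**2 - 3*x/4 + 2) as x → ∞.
3/8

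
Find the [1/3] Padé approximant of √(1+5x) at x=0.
(35*x/8 + 1)/(125*x**3/64 - 25*x**2/16 + 15*x/8 + 1)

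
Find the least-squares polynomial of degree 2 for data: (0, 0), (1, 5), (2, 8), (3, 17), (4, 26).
2/5 + (12/5)x + x²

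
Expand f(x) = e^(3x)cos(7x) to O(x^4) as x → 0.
1 + 3*x - 20*x**2 - 69*x**3 + O(x**4)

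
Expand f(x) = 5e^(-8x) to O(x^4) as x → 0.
5 - 40*x + 160*x**2 - 1280*x**3/3 + O(x**4)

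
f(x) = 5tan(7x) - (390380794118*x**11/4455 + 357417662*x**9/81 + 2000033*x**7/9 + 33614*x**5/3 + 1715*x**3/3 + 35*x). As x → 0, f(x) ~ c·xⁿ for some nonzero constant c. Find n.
13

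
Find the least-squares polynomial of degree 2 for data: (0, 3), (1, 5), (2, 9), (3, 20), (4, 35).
116/35 + (-107/70)x + (33/14)x²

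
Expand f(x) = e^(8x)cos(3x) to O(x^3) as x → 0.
1 + 8*x + 55*x**2/2 + O(x**3)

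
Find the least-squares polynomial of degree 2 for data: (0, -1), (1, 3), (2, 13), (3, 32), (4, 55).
-38/35 + (47/70)x + (47/14)x²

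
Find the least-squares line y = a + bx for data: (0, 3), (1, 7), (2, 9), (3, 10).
a = 19/5, b = 23/10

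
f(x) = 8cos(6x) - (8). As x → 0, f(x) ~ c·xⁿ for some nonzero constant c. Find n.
2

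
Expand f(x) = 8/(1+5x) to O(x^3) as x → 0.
8 - 40*x + 200*x**2 + O(x**3)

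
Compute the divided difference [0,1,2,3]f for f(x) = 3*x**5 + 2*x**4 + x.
87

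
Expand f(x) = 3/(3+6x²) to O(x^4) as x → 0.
1 - 2*x**2 + O(x**4)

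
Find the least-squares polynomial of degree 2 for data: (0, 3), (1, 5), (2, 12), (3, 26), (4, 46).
22/7 + (-111/70)x + (43/14)x²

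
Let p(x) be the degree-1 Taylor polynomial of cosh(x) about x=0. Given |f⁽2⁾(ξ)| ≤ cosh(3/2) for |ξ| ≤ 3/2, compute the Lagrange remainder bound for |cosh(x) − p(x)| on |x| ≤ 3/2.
9*cosh(3/2)/8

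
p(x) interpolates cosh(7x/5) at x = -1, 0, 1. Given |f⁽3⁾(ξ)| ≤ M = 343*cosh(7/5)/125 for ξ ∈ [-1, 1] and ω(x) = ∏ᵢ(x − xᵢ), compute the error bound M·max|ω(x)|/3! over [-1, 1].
343*sqrt(3)*cosh(7/5)/3375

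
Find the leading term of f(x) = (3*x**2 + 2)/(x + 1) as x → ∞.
3*x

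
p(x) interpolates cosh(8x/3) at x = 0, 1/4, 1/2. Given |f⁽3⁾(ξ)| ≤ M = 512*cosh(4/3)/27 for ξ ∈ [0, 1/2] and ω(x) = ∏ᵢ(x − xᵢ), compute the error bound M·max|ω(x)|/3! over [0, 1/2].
8*sqrt(3)*cosh(4/3)/729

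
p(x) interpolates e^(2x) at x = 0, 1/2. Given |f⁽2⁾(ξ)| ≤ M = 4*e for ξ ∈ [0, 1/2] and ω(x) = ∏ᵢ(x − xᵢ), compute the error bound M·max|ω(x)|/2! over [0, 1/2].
e/8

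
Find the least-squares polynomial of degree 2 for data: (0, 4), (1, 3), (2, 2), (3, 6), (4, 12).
151/35 + (-247/70)x + (19/14)x²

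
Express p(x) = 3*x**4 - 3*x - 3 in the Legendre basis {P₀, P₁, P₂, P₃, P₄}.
(-12/5)P₀ + (-3)P₁ + (12/7)P₂ + (24/35)P₄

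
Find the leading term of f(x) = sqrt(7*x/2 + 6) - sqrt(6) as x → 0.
7*sqrt(6)*x/24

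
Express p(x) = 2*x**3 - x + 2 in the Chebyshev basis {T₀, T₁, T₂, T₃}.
(2)T₀ + (1/2)T₁ + (1/2)T₃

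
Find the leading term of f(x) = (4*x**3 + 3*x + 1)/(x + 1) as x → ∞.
4*x**2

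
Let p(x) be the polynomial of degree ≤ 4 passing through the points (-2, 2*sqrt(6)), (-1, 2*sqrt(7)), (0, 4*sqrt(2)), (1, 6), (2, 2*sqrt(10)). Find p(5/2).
-315/16 - 45*sqrt(7)/16 + 35*sqrt(6)/64 + 315*sqrt(10)/64 + 189*sqrt(2)/16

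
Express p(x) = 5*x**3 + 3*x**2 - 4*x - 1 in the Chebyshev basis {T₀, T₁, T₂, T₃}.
(1/2)T₀ + (-1/4)T₁ + (3/2)T₂ + (5/4)T₃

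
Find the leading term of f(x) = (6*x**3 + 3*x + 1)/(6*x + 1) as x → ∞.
x**2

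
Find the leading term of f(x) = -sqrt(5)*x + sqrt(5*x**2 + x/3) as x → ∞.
sqrt(5)/30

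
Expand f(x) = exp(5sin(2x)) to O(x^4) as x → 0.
1 + 10*x + 50*x**2 + 160*x**3 + O(x**4)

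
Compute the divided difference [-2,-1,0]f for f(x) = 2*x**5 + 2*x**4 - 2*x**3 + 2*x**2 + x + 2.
-8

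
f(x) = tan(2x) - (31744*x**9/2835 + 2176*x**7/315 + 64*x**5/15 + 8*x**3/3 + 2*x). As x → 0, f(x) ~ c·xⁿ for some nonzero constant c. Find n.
11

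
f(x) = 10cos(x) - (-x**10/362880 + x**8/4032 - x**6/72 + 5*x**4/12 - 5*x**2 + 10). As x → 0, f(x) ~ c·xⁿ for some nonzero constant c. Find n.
12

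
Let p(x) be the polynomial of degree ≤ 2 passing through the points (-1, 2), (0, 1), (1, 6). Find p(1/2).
11/4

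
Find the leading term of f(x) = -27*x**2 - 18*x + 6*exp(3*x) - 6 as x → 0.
27*x**3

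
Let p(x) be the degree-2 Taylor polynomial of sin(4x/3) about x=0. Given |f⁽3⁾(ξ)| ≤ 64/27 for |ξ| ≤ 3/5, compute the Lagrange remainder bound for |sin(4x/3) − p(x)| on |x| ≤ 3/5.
32/375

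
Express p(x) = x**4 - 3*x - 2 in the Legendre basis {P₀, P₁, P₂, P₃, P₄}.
(-9/5)P₀ + (-3)P₁ + (4/7)P₂ + (8/35)P₄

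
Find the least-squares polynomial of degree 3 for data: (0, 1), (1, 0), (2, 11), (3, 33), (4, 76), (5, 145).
13/18 + (-1723/756)x + (401/252)x² + (25/27)x³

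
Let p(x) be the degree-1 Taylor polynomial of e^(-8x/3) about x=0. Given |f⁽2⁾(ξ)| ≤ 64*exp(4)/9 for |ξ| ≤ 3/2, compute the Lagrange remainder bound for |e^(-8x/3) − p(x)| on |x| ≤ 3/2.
8*exp(4)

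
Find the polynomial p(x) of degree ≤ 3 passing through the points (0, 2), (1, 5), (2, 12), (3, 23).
2*x**2 + x + 2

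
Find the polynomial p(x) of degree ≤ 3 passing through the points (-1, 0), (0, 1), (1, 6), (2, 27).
2*x**3 + 2*x**2 + x + 1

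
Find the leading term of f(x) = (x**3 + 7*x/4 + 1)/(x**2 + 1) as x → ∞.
x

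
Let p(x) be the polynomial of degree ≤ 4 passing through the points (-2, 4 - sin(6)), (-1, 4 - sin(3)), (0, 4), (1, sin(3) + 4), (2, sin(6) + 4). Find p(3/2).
5*sin(6)/16 + 7*sin(3)/8 + 4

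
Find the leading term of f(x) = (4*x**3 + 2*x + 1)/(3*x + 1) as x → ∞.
4*x**2/3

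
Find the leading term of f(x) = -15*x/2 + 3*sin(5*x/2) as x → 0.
-125*x**3/16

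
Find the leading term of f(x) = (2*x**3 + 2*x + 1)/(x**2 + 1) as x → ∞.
2*x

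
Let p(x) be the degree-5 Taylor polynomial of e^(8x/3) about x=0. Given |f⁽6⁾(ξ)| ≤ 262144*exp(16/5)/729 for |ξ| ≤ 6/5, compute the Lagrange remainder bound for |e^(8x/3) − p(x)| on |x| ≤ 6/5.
1048576*exp(16/5)/703125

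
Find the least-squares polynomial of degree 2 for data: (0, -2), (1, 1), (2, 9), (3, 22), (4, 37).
-79/35 + (113/70)x + (29/14)x²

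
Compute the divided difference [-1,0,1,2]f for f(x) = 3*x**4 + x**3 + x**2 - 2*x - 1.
7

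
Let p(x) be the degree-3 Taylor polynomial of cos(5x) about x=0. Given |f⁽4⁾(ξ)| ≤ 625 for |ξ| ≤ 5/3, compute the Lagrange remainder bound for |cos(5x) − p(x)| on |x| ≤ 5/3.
390625/1944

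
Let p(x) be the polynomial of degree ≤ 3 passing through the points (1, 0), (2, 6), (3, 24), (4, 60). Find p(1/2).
-3/8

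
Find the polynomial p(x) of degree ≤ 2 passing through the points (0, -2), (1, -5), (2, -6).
x**2 - 4*x - 2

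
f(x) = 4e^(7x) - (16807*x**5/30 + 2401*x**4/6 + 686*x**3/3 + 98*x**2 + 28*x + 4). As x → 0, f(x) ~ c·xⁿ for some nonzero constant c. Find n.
6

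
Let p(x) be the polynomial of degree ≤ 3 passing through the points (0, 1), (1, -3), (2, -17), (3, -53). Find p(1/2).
-1/2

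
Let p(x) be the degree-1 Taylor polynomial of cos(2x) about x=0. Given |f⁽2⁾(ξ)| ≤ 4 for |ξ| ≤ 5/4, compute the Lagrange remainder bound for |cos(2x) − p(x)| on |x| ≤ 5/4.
25/8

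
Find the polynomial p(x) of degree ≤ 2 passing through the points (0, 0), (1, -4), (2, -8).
-4*x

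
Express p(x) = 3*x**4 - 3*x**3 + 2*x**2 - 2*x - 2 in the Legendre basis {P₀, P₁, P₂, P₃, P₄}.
(-11/15)P₀ + (-19/5)P₁ + (64/21)P₂ + (-6/5)P₃ + (24/35)P₄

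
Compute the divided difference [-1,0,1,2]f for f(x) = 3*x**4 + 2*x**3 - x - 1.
8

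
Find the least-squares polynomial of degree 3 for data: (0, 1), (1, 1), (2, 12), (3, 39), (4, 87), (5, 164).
19/21 + (-179/63)x + (187/84)x² + (35/36)x³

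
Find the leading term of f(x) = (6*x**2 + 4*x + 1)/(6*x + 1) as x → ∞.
x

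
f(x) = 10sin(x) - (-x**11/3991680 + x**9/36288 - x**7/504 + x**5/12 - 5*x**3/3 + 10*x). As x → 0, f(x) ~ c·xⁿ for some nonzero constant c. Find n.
13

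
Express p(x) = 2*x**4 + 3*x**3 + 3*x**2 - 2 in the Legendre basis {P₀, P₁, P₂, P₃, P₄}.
(-3/5)P₀ + (9/5)P₁ + (22/7)P₂ + (6/5)P₃ + (16/35)P₄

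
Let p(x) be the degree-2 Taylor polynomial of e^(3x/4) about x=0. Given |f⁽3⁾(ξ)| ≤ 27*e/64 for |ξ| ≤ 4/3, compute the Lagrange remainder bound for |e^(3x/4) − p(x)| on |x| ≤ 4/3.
e/6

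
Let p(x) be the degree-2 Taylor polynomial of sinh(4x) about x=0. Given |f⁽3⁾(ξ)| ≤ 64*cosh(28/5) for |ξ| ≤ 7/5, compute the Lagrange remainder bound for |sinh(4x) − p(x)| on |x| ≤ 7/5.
10976*cosh(28/5)/375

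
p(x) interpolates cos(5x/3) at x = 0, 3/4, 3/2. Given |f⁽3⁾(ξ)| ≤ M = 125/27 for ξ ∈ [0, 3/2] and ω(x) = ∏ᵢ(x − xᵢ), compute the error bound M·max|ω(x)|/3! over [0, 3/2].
125*sqrt(3)/1728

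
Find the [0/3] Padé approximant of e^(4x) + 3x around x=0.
1/(-725*x**3/3 + 41*x**2 - 7*x + 1)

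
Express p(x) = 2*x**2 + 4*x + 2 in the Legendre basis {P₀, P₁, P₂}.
(8/3)P₀ + (4)P₁ + (4/3)P₂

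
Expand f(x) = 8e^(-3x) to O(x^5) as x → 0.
8 - 24*x + 36*x**2 - 36*x**3 + 27*x**4 + O(x**5)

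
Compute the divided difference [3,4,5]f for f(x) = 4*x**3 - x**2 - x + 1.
47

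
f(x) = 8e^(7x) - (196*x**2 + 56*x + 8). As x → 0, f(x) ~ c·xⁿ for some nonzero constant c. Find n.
3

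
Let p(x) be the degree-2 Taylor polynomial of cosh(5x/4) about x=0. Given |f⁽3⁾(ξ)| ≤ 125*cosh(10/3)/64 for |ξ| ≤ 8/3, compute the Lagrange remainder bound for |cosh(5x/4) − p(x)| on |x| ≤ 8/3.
500*cosh(10/3)/81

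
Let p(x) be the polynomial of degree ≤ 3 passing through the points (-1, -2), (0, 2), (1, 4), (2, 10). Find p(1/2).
23/8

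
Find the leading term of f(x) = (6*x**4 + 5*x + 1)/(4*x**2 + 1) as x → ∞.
3*x**2/2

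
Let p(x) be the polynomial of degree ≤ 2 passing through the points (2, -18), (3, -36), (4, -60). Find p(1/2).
-9/4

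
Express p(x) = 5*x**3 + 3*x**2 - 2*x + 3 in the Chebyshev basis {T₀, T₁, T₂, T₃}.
(9/2)T₀ + (7/4)T₁ + (3/2)T₂ + (5/4)T₃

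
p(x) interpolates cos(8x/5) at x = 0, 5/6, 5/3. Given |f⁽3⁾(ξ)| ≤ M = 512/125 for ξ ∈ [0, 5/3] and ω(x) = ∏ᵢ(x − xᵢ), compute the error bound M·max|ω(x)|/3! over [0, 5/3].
64*sqrt(3)/729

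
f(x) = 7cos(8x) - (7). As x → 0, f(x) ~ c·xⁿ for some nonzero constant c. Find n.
2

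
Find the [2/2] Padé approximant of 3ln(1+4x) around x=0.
12*x*(2*x + 1)/(8*x**2/3 + 4*x + 1)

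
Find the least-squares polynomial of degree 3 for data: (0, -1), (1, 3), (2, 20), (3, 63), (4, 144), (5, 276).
-125/126 + (1175/756)x + (11/36)x² + (113/54)x³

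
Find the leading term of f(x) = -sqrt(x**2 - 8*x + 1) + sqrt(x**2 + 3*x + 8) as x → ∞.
11/2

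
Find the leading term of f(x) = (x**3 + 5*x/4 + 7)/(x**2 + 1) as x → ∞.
x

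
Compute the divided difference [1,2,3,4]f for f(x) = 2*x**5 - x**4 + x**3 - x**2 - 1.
121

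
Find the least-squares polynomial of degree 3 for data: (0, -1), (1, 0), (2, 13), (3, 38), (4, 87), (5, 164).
-11/9 + (-62/189)x + (82/63)x² + (29/27)x³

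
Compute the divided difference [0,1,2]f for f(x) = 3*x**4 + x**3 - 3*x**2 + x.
21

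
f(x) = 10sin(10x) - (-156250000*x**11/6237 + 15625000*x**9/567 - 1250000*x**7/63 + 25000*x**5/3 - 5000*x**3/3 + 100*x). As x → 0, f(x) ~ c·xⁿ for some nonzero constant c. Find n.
13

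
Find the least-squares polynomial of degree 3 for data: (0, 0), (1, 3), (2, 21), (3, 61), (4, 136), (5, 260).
-17/63 + (689/378)x + (13/36)x² + (209/108)x³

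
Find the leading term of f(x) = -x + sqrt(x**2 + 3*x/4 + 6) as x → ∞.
3/8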